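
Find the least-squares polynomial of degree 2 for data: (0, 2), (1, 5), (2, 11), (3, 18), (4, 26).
62/35 + (207/70)x + (11/14)x²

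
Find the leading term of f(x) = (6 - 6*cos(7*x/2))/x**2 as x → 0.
147/4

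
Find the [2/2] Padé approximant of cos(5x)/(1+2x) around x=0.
(-1925*x**2/204 - 25*x/51 + 1)/(25*x**2/12 + 77*x/51 + 1)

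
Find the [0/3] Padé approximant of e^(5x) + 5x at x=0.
1/(-4625*x**3/6 + 175*x**2/2 - 10*x + 1)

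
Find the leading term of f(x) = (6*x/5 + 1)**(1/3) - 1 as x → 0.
2*x/5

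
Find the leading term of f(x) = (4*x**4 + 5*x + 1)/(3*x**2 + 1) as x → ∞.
4*x**2/3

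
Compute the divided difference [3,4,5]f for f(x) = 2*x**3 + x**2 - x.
25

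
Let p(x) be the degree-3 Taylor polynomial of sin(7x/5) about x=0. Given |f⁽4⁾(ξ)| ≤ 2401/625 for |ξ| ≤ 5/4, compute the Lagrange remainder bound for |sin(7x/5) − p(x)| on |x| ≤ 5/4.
2401/6144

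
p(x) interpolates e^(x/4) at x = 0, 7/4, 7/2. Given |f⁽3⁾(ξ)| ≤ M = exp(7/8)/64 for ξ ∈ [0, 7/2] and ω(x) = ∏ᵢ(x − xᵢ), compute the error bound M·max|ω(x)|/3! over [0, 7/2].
343*sqrt(3)*exp(7/8)/110592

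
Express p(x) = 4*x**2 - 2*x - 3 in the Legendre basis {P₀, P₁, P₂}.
(-5/3)P₀ + (-2)P₁ + (8/3)P₂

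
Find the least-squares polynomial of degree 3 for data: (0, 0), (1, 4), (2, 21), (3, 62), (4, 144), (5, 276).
1/63 + (412/189)x + (-20/63)x² + (59/27)x³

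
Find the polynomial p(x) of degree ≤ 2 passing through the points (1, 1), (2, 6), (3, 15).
2*x**2 - x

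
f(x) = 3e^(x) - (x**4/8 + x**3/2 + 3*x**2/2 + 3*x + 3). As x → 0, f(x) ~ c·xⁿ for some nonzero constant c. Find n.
5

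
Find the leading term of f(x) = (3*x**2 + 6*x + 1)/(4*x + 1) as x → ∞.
3*x/4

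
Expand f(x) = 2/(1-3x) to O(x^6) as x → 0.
2 + 6*x + 18*x**2 + 54*x**3 + 162*x**4 + 486*x**5 + O(x**6)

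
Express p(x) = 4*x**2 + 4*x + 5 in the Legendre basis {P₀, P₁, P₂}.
(19/3)P₀ + (4)P₁ + (8/3)P₂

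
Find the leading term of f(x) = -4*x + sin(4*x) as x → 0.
-32*x**3/3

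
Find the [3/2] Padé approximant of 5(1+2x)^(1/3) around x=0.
(56*x**3/81 + 28*x**2/3 + 14*x + 5)/(8*x**2/9 + 32*x/15 + 1)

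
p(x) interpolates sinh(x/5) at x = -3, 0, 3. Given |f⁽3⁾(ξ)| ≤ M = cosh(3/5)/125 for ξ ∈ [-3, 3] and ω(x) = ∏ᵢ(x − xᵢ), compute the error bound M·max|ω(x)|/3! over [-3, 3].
sqrt(3)*cosh(3/5)/125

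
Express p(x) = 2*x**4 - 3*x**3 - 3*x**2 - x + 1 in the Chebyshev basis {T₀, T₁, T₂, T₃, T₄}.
(1/4)T₀ + (-13/4)T₁ + (-1/2)T₂ + (-3/4)T₃ + (1/4)T₄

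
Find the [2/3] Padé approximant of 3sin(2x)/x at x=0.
(6 - 14*x**2/5)/(x**2/5 + 1)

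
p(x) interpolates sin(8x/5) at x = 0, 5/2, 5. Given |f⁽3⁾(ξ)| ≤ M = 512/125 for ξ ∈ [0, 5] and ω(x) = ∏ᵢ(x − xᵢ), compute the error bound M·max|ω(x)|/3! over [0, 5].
64*sqrt(3)/27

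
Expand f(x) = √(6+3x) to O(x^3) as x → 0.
sqrt(6) + sqrt(6)*x/4 - sqrt(6)*x**2/32 + O(x**3)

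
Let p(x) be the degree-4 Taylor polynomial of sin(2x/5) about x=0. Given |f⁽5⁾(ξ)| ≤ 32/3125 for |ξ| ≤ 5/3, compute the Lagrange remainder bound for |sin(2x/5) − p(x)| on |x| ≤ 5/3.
4/3645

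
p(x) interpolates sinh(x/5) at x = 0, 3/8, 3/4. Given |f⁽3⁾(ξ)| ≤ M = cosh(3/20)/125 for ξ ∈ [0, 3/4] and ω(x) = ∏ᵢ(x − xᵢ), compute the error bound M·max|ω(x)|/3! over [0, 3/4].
sqrt(3)*cosh(3/20)/64000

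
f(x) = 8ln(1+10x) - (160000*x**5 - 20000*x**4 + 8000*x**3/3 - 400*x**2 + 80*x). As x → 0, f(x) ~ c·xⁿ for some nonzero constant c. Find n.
6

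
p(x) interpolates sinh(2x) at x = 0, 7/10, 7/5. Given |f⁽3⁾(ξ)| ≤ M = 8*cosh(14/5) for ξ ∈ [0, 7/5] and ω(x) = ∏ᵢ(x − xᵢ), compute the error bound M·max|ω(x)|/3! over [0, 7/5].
343*sqrt(3)*cosh(14/5)/3375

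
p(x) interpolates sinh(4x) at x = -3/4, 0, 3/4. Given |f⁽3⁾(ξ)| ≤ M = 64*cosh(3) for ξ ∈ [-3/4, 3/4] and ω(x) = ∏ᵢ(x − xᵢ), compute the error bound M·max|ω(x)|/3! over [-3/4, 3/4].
sqrt(3)*cosh(3)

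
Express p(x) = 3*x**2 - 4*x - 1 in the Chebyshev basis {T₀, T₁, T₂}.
(1/2)T₀ + (-4)T₁ + (3/2)T₂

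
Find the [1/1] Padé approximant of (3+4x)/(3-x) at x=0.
(4*x/3 + 1)/(1 - x/3)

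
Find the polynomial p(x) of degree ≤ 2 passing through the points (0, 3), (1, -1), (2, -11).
-3*x**2 - x + 3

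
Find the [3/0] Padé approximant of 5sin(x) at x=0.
5*x*(6 - x**2)/6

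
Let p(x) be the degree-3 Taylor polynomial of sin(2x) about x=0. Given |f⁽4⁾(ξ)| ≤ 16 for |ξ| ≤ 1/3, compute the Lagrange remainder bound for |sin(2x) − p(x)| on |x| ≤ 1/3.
2/243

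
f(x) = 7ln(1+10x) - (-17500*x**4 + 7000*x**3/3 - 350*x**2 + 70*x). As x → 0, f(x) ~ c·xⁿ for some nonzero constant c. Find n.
5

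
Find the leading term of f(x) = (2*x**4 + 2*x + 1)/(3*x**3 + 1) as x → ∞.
2*x/3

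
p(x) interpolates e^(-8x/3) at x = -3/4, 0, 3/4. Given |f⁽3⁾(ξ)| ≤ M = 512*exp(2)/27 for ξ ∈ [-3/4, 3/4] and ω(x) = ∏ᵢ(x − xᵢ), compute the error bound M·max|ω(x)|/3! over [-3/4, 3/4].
8*sqrt(3)*exp(2)/27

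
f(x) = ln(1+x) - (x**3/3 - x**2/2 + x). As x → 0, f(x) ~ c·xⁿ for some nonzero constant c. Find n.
4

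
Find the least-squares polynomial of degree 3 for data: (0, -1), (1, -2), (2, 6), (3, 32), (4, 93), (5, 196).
-1 + (-13/14)x + (-27/14)x² + (2)x³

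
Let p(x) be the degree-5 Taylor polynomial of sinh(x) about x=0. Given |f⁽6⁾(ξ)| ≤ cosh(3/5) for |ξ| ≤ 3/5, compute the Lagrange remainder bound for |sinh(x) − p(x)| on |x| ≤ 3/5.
81*cosh(3/5)/1250000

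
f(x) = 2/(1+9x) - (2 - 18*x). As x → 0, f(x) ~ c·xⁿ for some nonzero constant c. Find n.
2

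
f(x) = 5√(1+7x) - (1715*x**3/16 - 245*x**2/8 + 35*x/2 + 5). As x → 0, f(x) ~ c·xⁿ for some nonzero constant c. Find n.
4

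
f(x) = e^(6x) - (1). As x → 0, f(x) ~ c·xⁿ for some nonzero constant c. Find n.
1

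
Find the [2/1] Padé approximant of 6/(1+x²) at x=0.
6 - 6*x**2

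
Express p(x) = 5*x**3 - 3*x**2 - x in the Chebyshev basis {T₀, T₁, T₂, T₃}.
(-3/2)T₀ + (11/4)T₁ + (-3/2)T₂ + (5/4)T₃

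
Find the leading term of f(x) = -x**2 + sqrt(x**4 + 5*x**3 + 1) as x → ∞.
5*x/2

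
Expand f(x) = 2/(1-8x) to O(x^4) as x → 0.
2 + 16*x + 128*x**2 + 1024*x**3 + O(x**4)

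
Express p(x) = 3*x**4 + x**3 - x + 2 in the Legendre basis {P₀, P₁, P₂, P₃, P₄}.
(13/5)P₀ + (-2/5)P₁ + (12/7)P₂ + (2/5)P₃ + (24/35)P₄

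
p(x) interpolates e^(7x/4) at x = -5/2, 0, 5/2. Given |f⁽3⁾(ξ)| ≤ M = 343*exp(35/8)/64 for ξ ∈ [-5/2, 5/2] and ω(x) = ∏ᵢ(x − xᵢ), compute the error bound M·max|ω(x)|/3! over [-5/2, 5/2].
42875*sqrt(3)*exp(35/8)/13824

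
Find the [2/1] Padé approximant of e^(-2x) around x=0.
(2*x**2/3 - 4*x/3 + 1)/(2*x/3 + 1)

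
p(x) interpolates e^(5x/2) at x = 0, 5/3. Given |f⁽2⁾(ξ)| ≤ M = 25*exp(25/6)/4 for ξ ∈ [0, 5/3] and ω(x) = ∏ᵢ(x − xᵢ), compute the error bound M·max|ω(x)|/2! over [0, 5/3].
625*exp(25/6)/288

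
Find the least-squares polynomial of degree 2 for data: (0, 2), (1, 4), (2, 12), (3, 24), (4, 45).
11/5 + (-7/5)x + (3)x²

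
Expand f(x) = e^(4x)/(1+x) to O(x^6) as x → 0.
1 + 3*x + 5*x**2 + 17*x**3/3 + 5*x**4 + 53*x**5/15 + O(x**6)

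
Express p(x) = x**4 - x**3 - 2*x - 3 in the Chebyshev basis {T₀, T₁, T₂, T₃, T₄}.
(-21/8)T₀ + (-11/4)T₁ + (1/2)T₂ + (-1/4)T₃ + (1/8)T₄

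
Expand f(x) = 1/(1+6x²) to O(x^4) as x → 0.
1 - 6*x**2 + O(x**4)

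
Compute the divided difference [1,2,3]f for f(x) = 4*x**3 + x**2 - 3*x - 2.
25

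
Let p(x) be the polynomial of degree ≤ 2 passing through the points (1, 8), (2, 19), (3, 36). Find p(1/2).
19/4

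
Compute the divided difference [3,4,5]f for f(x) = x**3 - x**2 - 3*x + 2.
11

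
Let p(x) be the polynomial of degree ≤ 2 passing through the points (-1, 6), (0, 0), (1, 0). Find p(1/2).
-3/4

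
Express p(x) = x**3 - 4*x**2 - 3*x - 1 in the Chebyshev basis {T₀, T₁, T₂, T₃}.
(-3)T₀ + (-9/4)T₁ + (-2)T₂ + (1/4)T₃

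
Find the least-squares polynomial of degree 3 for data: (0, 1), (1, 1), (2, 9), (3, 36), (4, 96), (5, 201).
17/18 + (631/756)x + (-337/126)x² + (227/108)x³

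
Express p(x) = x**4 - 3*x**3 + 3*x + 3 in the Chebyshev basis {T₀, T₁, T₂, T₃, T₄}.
(27/8)T₀ + (3/4)T₁ + (1/2)T₂ + (-3/4)T₃ + (1/8)T₄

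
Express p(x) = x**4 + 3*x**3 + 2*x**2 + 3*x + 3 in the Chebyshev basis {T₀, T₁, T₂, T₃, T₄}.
(35/8)T₀ + (21/4)T₁ + (3/2)T₂ + (3/4)T₃ + (1/8)T₄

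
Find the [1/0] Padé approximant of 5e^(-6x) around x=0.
5 - 30*x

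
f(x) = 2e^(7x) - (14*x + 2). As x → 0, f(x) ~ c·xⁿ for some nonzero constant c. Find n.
2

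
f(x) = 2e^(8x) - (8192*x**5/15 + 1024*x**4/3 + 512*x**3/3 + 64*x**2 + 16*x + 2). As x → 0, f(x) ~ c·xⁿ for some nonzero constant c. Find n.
6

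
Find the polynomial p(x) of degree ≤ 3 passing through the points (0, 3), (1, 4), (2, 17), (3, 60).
3*x**3 - 3*x**2 + x + 3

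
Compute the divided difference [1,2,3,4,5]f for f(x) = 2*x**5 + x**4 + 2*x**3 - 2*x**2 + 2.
31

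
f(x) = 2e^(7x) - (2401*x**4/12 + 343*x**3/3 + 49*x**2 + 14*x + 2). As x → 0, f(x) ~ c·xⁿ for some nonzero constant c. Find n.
5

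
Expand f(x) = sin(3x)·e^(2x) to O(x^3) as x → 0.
3*x + 6*x**2 + O(x**3)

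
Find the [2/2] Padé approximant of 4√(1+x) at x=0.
(5*x**2/4 + 5*x + 4)/(x**2/16 + 3*x/4 + 1)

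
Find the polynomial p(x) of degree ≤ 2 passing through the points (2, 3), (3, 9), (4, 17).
x**2 + x - 3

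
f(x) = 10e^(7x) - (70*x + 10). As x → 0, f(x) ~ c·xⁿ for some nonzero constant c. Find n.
2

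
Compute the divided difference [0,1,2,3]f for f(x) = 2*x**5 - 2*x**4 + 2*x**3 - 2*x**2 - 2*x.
40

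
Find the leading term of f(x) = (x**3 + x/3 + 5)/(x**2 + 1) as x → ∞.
x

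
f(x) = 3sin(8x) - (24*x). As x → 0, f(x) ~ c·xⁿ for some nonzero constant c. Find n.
3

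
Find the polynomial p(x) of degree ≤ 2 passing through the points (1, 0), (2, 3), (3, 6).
3*x - 3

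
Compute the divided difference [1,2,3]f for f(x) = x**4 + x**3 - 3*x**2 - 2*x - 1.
28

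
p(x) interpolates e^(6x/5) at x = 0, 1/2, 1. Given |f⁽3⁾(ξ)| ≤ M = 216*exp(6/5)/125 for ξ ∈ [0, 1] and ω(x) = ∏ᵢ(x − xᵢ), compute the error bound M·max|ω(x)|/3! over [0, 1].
sqrt(3)*exp(6/5)/125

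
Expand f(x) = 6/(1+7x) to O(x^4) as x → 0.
6 - 42*x + 294*x**2 - 2058*x**3 + O(x**4)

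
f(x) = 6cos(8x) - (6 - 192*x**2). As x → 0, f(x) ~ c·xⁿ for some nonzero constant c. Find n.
4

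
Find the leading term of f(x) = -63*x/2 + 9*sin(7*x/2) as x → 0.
-1029*x**3/16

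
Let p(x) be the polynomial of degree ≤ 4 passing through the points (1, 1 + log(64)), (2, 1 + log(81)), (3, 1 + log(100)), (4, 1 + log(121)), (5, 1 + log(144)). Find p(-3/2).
1 + log(191561942608236107294793378393788647952342390272950272000000000000000000000000000000000000000000000000000000000000000000000000000000000000000000000000000000000000000000000000000000000000000000000000000000000000*11**(11/16)*2**(17/64)*3**(59/64)*5**(13/32)/207589727229667617364050040559595126992307182041663968365041085227372309632424517470029479189719043873749959799630116683695675118773796682033447968121002410399431431597810905545125273959033396868346495500159667)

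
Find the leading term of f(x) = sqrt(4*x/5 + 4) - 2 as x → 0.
x/5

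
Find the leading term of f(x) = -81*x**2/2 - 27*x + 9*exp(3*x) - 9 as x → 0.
81*x**3/2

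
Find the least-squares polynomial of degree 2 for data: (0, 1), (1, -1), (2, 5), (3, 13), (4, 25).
17/35 + (-83/35)x + (15/7)x²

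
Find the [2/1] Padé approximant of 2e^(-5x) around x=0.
(25*x**2/3 - 20*x/3 + 2)/(5*x/3 + 1)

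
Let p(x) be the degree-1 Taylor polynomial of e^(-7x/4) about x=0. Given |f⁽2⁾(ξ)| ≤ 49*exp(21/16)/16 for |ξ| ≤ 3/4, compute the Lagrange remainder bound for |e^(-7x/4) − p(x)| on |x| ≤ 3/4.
441*exp(21/16)/512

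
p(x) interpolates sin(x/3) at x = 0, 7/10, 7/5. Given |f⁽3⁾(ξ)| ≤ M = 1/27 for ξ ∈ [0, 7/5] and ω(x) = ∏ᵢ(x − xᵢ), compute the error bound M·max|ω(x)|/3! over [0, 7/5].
343*sqrt(3)/729000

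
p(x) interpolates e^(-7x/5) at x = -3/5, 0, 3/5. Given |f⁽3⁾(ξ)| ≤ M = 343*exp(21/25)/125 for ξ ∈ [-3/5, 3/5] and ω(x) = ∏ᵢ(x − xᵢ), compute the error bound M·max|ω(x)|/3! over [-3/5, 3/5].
343*sqrt(3)*exp(21/25)/15625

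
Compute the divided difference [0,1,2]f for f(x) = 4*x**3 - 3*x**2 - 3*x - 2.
9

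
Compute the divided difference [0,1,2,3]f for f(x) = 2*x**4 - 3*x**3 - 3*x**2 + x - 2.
9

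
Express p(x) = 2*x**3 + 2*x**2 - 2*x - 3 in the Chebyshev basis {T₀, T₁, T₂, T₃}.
(-2)T₀ + (-1/2)T₁ + T₂ + (1/2)T₃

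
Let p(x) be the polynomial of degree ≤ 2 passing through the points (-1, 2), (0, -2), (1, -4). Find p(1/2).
-13/4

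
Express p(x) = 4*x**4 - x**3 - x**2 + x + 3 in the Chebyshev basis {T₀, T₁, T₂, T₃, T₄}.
(4)T₀ + (1/4)T₁ + (3/2)T₂ + (-1/4)T₃ + (1/2)T₄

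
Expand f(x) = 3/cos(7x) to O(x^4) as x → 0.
3 + 147*x**2/2 + O(x**4)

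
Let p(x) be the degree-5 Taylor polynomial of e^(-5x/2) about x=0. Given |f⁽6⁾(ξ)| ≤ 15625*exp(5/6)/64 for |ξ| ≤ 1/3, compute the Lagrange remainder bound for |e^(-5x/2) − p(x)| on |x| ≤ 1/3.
3125*exp(5/6)/6718464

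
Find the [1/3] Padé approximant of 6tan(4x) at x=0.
24*x/(1 - 16*x**2/3)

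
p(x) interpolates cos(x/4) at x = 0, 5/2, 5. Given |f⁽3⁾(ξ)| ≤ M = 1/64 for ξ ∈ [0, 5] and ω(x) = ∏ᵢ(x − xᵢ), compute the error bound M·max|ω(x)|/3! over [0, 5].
125*sqrt(3)/13824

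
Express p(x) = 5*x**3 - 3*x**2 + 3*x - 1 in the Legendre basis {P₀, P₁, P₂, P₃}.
(-2)P₀ + (6)P₁ + (-2)P₂ + (2)P₃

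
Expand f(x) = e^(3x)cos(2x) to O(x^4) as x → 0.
1 + 3*x + 5*x**2/2 - 3*x**3/2 + O(x**4)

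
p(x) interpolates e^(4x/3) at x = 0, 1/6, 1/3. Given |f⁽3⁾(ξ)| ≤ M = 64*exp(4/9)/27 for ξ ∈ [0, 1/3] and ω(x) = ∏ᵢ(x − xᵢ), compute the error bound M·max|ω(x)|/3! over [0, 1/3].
8*sqrt(3)*exp(4/9)/19683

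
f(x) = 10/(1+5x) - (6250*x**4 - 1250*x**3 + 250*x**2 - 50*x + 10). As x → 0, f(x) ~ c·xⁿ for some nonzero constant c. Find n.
5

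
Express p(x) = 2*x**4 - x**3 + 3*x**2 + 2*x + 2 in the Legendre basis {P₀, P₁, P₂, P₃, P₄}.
(17/5)P₀ + (7/5)P₁ + (22/7)P₂ + (-2/5)P₃ + (16/35)P₄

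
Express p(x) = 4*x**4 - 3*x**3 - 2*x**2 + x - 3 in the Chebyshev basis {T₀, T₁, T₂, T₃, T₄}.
(-5/2)T₀ + (-5/4)T₁ + T₂ + (-3/4)T₃ + (1/2)T₄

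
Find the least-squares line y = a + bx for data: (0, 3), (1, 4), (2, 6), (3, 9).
a = 5/2, b = 2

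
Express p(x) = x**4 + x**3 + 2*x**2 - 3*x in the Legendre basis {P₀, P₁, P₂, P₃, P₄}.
(13/15)P₀ + (-12/5)P₁ + (40/21)P₂ + (2/5)P₃ + (8/35)P₄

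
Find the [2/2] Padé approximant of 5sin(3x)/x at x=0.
(15 - 63*x**2/4)/(9*x**2/20 + 1)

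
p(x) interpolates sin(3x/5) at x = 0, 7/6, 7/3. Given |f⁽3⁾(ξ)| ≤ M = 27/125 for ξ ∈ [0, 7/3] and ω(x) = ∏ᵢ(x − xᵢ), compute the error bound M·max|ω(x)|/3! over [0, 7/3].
343*sqrt(3)/27000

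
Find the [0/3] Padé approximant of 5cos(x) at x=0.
5/(x**2/2 + 1)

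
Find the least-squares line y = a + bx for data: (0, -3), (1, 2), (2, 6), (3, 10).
a = -27/10, b = 43/10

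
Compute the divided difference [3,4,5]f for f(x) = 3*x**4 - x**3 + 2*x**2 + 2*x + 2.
281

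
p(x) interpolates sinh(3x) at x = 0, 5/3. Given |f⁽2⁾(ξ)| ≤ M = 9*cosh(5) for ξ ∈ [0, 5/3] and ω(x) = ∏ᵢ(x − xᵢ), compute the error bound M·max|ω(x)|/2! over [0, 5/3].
25*cosh(5)/8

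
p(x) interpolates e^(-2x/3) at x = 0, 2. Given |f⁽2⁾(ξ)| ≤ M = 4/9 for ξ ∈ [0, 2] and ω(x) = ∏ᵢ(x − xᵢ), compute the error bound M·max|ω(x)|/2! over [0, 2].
2/9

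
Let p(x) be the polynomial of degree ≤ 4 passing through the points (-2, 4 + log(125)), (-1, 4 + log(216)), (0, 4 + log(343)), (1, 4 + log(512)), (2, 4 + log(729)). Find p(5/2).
4 + log(340405734249*2**(1/4)*3**(35/64)*5**(105/128)*7**(55/64)/17179869184)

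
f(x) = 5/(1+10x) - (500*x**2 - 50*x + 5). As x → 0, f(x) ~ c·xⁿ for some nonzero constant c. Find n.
3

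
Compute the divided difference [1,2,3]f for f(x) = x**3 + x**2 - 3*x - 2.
7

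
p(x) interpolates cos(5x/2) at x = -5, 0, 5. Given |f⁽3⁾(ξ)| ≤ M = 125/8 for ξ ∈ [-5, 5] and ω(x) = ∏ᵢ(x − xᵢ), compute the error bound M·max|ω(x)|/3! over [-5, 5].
15625*sqrt(3)/216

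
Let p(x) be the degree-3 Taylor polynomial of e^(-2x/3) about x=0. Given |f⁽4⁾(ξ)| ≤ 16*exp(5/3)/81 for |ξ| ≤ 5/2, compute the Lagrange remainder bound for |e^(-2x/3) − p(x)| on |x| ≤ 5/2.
625*exp(5/3)/1944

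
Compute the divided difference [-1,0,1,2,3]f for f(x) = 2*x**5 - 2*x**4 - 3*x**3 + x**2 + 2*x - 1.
8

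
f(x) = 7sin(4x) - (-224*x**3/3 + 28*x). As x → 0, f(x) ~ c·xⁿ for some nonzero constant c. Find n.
5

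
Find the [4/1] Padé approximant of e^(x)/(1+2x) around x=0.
(427*x**4/9320 + 115*x**3/699 + 1167*x**2/2330 + 1164*x/1165 + 1)/(2329*x/1165 + 1)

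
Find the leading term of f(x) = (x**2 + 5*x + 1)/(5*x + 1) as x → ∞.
x/5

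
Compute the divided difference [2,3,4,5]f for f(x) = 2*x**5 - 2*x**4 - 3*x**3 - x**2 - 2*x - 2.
219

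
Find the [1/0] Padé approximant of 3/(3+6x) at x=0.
1 - 2*x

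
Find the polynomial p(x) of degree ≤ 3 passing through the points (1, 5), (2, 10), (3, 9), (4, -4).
-x**3 + 3*x**2 + 3*x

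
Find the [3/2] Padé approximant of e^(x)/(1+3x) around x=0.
(661*x**3/15090 + 2553*x**2/10060 + 1896*x/2515 + 1)/(-7429*x**2/10060 + 6926*x/2515 + 1)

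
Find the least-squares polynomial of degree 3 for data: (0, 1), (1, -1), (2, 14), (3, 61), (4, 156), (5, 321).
97/126 + (-2197/756)x + (-10/9)x² + (313/108)x³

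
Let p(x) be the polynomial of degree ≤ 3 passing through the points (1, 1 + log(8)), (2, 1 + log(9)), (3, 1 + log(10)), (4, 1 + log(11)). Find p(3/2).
-5*log(10)/16 + log(11)/16 + 15*log(2)/16 + 1 + 15*log(3)/8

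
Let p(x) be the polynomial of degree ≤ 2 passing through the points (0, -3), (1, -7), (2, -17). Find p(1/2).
-17/4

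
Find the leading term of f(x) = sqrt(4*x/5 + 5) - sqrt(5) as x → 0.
2*sqrt(5)*x/25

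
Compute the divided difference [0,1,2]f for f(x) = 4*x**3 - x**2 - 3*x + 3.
11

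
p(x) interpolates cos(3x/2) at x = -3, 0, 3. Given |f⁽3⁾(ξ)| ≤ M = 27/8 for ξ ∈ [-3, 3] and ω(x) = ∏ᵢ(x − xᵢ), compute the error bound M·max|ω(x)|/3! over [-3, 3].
27*sqrt(3)/8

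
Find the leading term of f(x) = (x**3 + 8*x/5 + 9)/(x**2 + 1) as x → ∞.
x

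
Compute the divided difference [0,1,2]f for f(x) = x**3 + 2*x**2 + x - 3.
5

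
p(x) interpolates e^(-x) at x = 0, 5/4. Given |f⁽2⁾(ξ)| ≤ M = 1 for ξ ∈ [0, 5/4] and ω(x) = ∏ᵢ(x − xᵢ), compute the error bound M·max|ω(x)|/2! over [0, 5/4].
25/128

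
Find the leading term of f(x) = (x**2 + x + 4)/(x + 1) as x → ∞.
x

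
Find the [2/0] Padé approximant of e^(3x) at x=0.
9*x**2/2 + 3*x + 1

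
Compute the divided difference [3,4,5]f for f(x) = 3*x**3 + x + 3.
36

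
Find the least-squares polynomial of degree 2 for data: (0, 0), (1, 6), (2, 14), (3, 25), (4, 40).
1/5 + (39/10)x + (3/2)x²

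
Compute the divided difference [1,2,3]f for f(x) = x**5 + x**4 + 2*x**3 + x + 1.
127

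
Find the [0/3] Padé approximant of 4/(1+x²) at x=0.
4/(x**2 + 1)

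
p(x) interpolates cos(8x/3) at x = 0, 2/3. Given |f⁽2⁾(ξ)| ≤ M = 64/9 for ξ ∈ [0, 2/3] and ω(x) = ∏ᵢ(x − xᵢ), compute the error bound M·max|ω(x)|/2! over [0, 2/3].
32/81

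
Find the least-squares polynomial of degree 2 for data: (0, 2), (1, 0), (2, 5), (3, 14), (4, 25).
52/35 + (-18/7)x + (15/7)x²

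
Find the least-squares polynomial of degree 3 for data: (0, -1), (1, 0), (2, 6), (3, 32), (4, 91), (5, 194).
-6/7 + (34/21)x + (-47/14)x² + (13/6)x³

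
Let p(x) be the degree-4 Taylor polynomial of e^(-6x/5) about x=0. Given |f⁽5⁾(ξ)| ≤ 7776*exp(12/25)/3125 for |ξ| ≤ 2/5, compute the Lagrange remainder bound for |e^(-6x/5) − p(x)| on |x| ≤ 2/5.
10368*exp(12/25)/48828125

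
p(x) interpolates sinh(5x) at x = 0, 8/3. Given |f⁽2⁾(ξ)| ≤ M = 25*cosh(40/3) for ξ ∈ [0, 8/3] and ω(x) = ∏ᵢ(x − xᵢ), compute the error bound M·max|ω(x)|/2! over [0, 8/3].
200*cosh(40/3)/9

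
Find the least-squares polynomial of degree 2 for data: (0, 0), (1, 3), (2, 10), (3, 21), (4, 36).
x + (2)x²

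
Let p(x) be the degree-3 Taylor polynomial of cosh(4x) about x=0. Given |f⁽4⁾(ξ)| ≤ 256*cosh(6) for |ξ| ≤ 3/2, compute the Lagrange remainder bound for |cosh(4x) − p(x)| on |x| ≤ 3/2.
54*cosh(6)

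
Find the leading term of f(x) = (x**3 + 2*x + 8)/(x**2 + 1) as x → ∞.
x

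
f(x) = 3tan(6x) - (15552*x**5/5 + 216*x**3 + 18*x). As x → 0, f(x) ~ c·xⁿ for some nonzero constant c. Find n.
7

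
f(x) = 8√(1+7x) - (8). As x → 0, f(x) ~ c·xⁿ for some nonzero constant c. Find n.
1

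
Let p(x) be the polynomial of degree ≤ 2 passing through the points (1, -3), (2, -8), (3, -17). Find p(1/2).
-2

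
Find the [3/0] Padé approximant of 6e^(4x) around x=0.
64*x**3 + 48*x**2 + 24*x + 6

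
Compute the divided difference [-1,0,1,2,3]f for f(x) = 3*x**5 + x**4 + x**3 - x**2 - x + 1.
16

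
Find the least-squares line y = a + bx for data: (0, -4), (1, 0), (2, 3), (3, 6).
a = -37/10, b = 33/10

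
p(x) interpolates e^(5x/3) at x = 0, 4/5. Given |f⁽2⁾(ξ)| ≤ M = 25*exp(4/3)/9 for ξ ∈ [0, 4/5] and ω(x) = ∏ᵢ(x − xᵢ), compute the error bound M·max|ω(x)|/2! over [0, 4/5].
2*exp(4/3)/9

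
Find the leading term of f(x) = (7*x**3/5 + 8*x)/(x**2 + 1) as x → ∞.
7*x/5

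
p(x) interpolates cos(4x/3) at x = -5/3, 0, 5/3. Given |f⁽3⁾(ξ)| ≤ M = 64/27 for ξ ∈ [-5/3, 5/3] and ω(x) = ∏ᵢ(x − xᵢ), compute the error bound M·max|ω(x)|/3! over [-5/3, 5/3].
8000*sqrt(3)/19683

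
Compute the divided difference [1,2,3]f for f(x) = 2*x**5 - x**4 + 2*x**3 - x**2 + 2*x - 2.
166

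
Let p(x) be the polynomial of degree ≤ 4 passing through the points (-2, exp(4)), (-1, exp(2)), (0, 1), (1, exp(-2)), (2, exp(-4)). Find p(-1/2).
(-20*exp(2) + 3 + 5*(-exp(4) + 18 + 12*exp(2))*exp(4))*exp(-4)/128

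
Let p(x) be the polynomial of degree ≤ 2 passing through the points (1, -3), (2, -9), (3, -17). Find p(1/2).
-3/4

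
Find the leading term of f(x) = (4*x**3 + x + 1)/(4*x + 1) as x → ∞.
x**2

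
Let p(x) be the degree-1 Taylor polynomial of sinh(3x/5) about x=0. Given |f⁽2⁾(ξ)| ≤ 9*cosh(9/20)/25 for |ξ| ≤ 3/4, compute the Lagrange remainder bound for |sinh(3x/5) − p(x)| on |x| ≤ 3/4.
81*cosh(9/20)/800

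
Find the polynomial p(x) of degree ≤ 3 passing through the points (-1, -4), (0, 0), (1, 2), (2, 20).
3*x**3 - x**2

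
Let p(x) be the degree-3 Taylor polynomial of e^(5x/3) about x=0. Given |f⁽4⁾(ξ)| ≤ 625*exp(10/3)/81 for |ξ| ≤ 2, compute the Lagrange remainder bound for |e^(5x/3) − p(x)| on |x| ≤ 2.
1250*exp(10/3)/243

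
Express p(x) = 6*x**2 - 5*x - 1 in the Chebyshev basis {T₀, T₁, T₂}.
(2)T₀ + (-5)T₁ + (3)T₂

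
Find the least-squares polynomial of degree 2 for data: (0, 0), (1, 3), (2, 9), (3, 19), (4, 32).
1/35 + (8/7)x + (12/7)x²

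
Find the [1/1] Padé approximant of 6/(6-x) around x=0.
1/(1 - x/6)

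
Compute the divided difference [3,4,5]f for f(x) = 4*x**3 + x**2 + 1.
49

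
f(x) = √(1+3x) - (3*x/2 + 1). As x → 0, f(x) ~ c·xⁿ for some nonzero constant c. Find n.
2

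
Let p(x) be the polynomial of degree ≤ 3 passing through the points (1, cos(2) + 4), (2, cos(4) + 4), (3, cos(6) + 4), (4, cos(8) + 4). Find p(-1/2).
105*cos(2)/16 - 35*cos(8)/16 + 4 - 189*cos(4)/16 + 135*cos(6)/16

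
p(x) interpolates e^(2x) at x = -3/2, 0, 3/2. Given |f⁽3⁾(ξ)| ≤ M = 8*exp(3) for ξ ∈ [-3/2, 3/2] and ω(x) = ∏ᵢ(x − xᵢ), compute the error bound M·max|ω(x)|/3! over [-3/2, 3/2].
sqrt(3)*exp(3)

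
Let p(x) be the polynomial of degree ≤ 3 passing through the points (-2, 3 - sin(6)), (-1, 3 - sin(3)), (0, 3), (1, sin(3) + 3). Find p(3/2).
5*sin(6)/16 + 7*sin(3)/8 + 3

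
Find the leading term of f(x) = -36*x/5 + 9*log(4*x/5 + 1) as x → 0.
-72*x**2/25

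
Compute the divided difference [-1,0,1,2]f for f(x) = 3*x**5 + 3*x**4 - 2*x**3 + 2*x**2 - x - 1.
19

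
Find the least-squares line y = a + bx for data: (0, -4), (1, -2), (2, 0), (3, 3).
a = -21/5, b = 23/10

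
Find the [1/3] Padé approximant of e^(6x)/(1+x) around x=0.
(x + 1)/(-6*x**3 + 7*x**2 - 4*x + 1)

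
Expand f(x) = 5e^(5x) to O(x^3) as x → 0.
5 + 25*x + 125*x**2/2 + O(x**3)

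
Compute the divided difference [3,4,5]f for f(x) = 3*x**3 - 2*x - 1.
36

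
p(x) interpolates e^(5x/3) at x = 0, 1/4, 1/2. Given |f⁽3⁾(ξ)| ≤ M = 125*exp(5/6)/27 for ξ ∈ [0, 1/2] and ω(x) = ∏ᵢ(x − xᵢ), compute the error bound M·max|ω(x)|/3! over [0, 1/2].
125*sqrt(3)*exp(5/6)/46656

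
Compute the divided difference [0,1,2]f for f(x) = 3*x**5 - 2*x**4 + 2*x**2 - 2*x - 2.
33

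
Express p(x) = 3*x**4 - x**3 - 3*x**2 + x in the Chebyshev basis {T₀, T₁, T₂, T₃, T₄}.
(-3/8)T₀ + (1/4)T₁ + (-1/4)T₃ + (3/8)T₄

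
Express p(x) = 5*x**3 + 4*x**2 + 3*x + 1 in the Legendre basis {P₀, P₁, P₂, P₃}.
(7/3)P₀ + (6)P₁ + (8/3)P₂ + (2)P₃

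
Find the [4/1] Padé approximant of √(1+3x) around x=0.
(243*x**4/640 - 27*x**3/40 + 81*x**2/40 + 18*x/5 + 1)/(21*x/10 + 1)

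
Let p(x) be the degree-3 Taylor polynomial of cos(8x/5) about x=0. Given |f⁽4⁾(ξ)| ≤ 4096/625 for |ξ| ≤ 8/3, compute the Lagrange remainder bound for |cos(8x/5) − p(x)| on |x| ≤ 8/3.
2097152/151875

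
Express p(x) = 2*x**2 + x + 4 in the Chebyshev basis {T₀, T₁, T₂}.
(5)T₀ + T₁ + T₂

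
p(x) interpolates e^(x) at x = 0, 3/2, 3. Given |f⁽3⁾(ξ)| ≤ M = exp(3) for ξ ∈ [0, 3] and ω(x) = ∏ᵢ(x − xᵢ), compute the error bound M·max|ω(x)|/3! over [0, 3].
sqrt(3)*exp(3)/8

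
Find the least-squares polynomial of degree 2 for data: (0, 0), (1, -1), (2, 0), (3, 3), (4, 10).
6/35 + (-96/35)x + (9/7)x²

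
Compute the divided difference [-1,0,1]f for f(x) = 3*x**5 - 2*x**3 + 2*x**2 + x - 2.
2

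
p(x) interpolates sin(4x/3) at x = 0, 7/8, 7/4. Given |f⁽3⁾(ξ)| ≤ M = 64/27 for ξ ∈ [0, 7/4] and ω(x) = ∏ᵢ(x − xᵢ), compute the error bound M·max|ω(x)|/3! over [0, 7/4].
343*sqrt(3)/5832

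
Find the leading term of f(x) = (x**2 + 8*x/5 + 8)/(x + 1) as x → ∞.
x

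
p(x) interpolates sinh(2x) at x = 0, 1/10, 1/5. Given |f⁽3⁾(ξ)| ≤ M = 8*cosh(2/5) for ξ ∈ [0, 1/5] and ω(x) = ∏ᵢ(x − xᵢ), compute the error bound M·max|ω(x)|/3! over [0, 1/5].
sqrt(3)*cosh(2/5)/3375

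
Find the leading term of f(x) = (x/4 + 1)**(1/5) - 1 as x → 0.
x/20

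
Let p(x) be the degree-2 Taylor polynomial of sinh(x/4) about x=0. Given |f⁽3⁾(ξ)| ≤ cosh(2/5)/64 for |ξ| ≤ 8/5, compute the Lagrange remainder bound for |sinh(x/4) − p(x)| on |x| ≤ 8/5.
4*cosh(2/5)/375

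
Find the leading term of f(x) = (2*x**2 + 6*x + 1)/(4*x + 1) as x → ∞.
x/2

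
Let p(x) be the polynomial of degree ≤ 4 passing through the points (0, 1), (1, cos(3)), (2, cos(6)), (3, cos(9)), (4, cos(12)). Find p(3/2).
15*cos(3)/32 - 5/128 + 3*cos(12)/128 - 5*cos(9)/32 + 45*cos(6)/64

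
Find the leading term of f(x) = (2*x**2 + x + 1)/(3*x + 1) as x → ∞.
2*x/3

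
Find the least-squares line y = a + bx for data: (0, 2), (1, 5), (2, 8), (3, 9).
a = 12/5, b = 12/5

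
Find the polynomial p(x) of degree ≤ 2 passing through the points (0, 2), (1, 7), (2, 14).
x**2 + 4*x + 2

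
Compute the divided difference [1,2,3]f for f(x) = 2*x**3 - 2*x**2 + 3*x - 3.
10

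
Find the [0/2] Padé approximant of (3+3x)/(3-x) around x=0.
1/(4*x**2/3 - 4*x/3 + 1)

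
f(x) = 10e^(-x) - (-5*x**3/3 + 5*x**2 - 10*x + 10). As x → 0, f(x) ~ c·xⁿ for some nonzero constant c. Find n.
4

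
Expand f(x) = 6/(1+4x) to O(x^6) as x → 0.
6 - 24*x + 96*x**2 - 384*x**3 + 1536*x**4 - 6144*x**5 + O(x**6)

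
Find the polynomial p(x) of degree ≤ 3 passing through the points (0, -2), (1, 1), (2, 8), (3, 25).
x**3 - x**2 + 3*x - 2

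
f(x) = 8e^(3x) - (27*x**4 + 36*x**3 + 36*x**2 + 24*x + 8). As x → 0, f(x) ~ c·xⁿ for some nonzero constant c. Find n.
5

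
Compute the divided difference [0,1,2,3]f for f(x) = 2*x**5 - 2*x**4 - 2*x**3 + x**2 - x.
36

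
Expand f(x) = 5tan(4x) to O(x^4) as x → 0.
20*x + 320*x**3/3 + O(x**4)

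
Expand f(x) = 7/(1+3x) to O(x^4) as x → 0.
7 - 21*x + 63*x**2 - 189*x**3 + O(x**4)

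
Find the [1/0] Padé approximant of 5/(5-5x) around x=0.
x + 1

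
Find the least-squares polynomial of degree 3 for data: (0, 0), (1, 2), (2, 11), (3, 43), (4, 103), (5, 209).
1/42 + (359/252)x + (-139/84)x² + (35/18)x³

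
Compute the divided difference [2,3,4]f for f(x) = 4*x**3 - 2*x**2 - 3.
34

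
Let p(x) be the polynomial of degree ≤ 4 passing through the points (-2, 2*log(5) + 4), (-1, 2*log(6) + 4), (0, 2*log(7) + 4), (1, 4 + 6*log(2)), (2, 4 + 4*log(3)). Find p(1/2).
4 + log(28*sqrt(2)*3**(17/32)*5**(3/64)*7**(13/32)/3)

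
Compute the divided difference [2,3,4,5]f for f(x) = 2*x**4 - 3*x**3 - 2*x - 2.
25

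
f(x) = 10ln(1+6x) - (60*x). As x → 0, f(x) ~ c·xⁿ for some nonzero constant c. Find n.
2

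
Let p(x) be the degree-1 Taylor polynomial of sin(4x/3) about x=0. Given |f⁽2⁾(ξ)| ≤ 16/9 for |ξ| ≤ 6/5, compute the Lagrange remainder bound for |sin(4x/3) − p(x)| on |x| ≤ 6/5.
32/25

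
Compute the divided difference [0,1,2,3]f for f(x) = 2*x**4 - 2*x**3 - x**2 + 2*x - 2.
10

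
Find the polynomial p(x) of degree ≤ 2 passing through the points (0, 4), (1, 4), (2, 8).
2*x**2 - 2*x + 4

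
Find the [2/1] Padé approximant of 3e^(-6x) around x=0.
(18*x**2 - 12*x + 3)/(2*x + 1)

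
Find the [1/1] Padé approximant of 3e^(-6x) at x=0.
(3 - 9*x)/(3*x + 1)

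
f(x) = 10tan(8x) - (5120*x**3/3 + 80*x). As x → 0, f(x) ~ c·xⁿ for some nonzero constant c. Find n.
5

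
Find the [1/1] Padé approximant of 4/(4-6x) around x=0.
1/(1 - 3*x/2)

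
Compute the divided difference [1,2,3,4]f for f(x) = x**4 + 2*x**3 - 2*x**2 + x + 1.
12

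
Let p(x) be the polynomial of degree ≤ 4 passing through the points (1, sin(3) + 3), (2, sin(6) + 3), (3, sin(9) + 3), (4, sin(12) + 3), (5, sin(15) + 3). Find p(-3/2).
3 + 3003*sin(3)/128 + 1155*sin(15)/128 - 2145*sin(6)/32 - 1365*sin(12)/32 + 5005*sin(9)/64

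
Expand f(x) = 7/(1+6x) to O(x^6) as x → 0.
7 - 42*x + 252*x**2 - 1512*x**3 + 9072*x**4 - 54432*x**5 + O(x**6)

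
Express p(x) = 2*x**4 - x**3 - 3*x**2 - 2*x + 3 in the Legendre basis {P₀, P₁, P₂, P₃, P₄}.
(12/5)P₀ + (-13/5)P₁ + (-6/7)P₂ + (-2/5)P₃ + (16/35)P₄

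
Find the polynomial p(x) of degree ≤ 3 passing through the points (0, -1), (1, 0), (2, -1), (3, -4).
-x**2 + 2*x - 1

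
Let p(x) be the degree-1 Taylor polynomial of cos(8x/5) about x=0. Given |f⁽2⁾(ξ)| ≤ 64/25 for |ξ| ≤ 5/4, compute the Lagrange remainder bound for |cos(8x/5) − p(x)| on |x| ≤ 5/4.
2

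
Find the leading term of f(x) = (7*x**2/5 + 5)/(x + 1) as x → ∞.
7*x/5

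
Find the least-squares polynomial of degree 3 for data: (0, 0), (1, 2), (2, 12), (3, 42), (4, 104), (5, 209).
2/63 + (631/378)x + (-439/252)x² + (211/108)x³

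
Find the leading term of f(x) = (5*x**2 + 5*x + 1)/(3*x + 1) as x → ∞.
5*x/3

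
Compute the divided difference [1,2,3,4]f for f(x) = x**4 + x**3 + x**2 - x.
11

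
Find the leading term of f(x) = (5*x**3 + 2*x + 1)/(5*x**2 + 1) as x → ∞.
x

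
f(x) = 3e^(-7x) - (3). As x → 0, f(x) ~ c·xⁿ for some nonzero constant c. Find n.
1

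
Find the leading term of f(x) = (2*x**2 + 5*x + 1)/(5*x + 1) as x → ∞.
2*x/5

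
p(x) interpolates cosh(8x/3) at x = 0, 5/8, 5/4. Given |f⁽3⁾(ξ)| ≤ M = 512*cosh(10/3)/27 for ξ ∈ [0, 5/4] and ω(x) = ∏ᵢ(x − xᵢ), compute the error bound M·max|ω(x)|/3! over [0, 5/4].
125*sqrt(3)*cosh(10/3)/729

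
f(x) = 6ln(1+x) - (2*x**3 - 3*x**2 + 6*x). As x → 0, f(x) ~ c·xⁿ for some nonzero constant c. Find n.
4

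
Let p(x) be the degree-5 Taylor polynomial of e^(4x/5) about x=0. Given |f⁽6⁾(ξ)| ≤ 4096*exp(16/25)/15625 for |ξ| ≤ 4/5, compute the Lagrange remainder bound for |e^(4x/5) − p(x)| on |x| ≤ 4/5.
1048576*exp(16/25)/10986328125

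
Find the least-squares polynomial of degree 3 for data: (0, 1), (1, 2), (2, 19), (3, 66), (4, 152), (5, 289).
139/126 + (-3319/756)x + (767/252)x² + (101/54)x³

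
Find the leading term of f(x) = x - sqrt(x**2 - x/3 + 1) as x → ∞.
1/6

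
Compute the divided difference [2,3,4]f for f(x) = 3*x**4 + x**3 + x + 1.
174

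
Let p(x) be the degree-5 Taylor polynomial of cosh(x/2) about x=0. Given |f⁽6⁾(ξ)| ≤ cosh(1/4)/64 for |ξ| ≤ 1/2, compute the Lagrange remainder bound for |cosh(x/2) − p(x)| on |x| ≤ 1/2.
cosh(1/4)/2949120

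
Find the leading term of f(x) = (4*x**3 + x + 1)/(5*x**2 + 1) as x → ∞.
4*x/5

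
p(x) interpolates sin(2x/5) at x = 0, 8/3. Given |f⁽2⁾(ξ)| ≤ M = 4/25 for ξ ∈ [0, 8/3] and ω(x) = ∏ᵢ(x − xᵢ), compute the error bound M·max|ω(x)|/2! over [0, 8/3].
32/225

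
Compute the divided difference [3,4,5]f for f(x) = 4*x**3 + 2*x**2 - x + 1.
50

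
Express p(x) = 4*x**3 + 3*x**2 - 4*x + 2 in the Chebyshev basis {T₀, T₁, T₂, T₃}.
(7/2)T₀ - T₁ + (3/2)T₂ + T₃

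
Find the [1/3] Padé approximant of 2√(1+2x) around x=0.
(7*x/2 + 2)/(x**3/8 - x**2/4 + 3*x/4 + 1)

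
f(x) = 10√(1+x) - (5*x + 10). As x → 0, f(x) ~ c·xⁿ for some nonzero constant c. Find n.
2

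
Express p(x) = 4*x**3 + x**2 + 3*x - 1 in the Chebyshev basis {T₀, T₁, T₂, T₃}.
(-1/2)T₀ + (6)T₁ + (1/2)T₂ + T₃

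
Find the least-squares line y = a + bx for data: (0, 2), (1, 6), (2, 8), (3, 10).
a = 13/5, b = 13/5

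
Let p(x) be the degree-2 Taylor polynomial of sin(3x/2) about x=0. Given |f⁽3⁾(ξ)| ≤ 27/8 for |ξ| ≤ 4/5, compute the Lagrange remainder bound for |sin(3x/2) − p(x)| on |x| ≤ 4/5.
36/125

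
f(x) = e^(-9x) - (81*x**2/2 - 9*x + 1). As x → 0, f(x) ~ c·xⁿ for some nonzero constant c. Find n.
3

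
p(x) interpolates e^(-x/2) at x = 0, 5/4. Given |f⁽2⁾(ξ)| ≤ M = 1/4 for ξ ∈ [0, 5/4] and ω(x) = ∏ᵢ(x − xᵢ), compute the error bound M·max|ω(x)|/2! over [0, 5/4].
25/512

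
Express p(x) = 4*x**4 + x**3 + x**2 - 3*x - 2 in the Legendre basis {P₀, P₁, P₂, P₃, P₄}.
(-13/15)P₀ + (-12/5)P₁ + (62/21)P₂ + (2/5)P₃ + (32/35)P₄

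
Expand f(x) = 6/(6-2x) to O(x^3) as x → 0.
1 + x/3 + x**2/9 + O(x**3)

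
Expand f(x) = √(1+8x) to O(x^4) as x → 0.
1 + 4*x - 8*x**2 + 32*x**3 + O(x**4)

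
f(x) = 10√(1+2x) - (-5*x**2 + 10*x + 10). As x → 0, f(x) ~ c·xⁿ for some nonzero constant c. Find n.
3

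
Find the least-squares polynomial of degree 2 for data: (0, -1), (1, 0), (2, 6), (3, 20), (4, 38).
-1 + (-11/5)x + (3)x²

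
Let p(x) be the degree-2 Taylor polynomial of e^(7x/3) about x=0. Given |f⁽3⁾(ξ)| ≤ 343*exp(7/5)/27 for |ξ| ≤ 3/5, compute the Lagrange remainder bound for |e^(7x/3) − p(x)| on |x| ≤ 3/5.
343*exp(7/5)/750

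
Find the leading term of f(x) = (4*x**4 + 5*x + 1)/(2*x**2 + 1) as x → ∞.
2*x**2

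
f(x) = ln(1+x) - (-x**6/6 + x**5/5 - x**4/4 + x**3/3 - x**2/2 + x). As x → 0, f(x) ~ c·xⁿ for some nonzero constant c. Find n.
7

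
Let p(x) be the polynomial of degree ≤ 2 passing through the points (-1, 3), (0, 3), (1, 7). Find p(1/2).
9/2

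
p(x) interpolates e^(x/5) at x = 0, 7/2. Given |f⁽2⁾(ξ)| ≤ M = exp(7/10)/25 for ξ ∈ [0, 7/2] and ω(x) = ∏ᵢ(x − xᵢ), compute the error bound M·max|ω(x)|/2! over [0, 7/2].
49*exp(7/10)/800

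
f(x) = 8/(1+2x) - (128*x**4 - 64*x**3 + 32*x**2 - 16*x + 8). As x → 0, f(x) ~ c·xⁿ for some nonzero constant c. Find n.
5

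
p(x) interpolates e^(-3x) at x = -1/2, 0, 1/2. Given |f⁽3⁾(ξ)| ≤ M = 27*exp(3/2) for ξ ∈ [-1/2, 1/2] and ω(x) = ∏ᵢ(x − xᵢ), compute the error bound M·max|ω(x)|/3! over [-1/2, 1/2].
sqrt(3)*exp(3/2)/8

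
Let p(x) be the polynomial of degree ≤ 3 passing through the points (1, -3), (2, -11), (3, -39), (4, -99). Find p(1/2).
-11/4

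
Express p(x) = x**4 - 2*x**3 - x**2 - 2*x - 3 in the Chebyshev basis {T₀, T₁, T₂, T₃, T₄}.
(-25/8)T₀ + (-7/2)T₁ + (-1/2)T₃ + (1/8)T₄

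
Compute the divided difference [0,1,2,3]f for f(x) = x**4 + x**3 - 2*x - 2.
7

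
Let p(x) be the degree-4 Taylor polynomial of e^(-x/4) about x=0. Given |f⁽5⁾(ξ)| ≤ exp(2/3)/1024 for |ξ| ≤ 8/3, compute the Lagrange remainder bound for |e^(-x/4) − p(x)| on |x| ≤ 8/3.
4*exp(2/3)/3645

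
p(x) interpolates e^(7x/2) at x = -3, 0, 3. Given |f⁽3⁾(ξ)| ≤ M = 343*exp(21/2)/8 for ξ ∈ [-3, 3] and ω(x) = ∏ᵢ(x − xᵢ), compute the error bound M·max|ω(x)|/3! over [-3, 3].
343*sqrt(3)*exp(21/2)/8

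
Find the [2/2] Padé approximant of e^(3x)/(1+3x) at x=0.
(7*x**2/4 + 2*x + 1)/(-11*x**2/4 + 2*x + 1)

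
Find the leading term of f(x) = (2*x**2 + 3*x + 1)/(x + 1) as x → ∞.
2*x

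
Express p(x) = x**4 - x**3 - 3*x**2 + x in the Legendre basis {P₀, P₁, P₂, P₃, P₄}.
(-4/5)P₀ + (2/5)P₁ + (-10/7)P₂ + (-2/5)P₃ + (8/35)P₄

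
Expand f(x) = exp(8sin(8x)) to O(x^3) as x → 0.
1 + 64*x + 2048*x**2 + O(x**3)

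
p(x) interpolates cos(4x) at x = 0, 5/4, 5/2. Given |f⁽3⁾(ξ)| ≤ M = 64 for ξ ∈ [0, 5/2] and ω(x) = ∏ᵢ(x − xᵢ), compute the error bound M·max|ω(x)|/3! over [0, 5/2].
125*sqrt(3)/27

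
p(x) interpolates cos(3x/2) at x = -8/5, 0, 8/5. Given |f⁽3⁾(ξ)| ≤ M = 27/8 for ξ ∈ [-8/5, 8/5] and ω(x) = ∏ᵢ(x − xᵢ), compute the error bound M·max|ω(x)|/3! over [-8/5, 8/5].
64*sqrt(3)/125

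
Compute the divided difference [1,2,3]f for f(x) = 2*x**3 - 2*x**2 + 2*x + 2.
10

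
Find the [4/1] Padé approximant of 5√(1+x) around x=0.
(3*x**4/128 - x**3/8 + 9*x**2/8 + 6*x + 5)/(7*x/10 + 1)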